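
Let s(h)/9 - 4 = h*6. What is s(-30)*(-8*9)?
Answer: 114048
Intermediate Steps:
s(h) = 36 + 54*h (s(h) = 36 + 9*(h*6) = 36 + 9*(6*h) = 36 + 54*h)
s(-30)*(-8*9) = (36 + 54*(-30))*(-8*9) = (36 - 1620)*(-72) = -1584*(-72) = 114048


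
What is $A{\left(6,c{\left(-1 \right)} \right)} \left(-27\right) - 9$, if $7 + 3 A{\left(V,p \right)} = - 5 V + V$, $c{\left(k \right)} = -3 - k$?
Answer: $270$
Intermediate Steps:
$A{\left(V,p \right)} = - \frac{7}{3} - \frac{4 V}{3}$ ($A{\left(V,p \right)} = - \frac{7}{3} + \frac{- 5 V + V}{3} = - \frac{7}{3} + \frac{\left(-4\right) V}{3} = - \frac{7}{3} - \frac{4 V}{3}$)
$A{\left(6,c{\left(-1 \right)} \right)} \left(-27\right) - 9 = \left(- \frac{7}{3} - 8\right) \left(-27\right) - 9 = \left(- \frac{31}{3}\right) \left(-27\right) - 9 = 279 - 9 = 270$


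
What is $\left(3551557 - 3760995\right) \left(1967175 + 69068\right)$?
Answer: $-426466661434$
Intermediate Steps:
$\left(3551557 - 3760995\right) \left(1967175 + 69068\right) = \left(-209438\right) 2036243 = -426466661434$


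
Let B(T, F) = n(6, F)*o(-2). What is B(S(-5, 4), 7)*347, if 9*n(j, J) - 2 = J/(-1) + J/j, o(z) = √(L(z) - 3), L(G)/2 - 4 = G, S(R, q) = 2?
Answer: -7981/54 ≈ -147.80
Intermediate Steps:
L(G) = 8 + 2*G
o(z) = √(5 + 2*z) (o(z) = √((8 + 2*z) - 3) = √(5 + 2*z))
n(j, J) = 2/9 - J/9 + J/(9*j) (n(j, J) = 2/9 + (J/(-1) + J/j)/9 = 2/9 + (J*(-1) + J/j)/9 = 2/9 + (-J + J/j)/9 = 2/9 + (-J/9 + J/(9*j)) = 2/9 - J/9 + J/(9*j))
B(T, F) = 2/9 - 5*F/54 (B(T, F) = ((⅑)*(F - 1*6*(-2 + F))/6)*√(5 + 2*(-2)) = ((⅑)*(⅙)*(F + (12 - 6*F)))*√(5 - 4) = ((⅑)*(⅙)*(12 - 5*F))*√1 = (2/9 - 5*F/54)*1 = 2/9 - 5*F/54)
B(S(-5, 4), 7)*347 = (2/9 - 5/54*7)*347 = (2/9 - 35/54)*347 = -23/54*347 = -7981/54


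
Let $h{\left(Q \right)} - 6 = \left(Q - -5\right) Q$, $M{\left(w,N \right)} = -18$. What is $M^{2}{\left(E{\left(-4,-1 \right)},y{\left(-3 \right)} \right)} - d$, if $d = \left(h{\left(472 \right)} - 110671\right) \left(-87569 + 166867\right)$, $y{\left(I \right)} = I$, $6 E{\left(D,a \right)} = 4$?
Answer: $-9077955418$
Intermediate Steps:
$E{\left(D,a \right)} = \frac{2}{3}$ ($E{\left(D,a \right)} = \frac{1}{6} \cdot 4 = \frac{2}{3}$)
$h{\left(Q \right)} = 6 + Q \left(5 + Q\right)$ ($h{\left(Q \right)} = 6 + \left(Q - -5\right) Q = 6 + \left(Q + 5\right) Q = 6 + \left(5 + Q\right) Q = 6 + Q \left(5 + Q\right)$)
$d = 9077955742$ ($d = \left(\left(6 + 472^{2} + 5 \cdot 472\right) - 110671\right) \left(-87569 + 166867\right) = \left(\left(6 + 222784 + 2360\right) - 110671\right) 79298 = \left(225150 - 110671\right) 79298 = 114479 \cdot 79298 = 9077955742$)
$M^{2}{\left(E{\left(-4,-1 \right)},y{\left(-3 \right)} \right)} - d = \left(-18\right)^{2} - 9077955742 = 324 - 9077955742 = -9077955418$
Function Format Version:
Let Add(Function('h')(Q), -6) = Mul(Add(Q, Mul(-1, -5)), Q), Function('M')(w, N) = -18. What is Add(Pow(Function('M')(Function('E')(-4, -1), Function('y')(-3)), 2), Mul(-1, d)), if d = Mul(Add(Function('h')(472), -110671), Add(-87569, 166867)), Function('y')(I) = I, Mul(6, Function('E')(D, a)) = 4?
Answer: -9077955418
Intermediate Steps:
Function('E')(D, a) = Rational(2, 3) (Function('E')(D, a) = Mul(Rational(1, 6), 4) = Rational(2, 3))
Function('h')(Q) = Add(6, Mul(Q, Add(5, Q))) (Function('h')(Q) = Add(6, Mul(Add(Q, Mul(-1, -5)), Q)) = Add(6, Mul(Add(Q, 5), Q)) = Add(6, Mul(Add(5, Q), Q)) = Add(6, Mul(Q, Add(5, Q))))
d = 9077955742 (d = Mul(Add(Add(6, Pow(472, 2), Mul(5, 472)), -110671), Add(-87569, 166867)) = Mul(Add(Add(6, 222784, 2360), -110671), 79298) = Mul(Add(225150, -110671), 79298) = Mul(114479, 79298) = 9077955742)
Add(Pow(Function('M')(Function('E')(-4, -1), Function('y')(-3)), 2), Mul(-1, d)) = Add(Pow(-18, 2), Mul(-1, 9077955742)) = Add(324, -9077955742) = -9077955418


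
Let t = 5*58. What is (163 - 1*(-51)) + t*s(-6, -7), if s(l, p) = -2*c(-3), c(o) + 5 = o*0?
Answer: 3114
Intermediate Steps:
c(o) = -5 (c(o) = -5 + o*0 = -5 + 0 = -5)
t = 290
s(l, p) = 10 (s(l, p) = -2*(-5) = 10)
(163 - 1*(-51)) + t*s(-6, -7) = (163 - 1*(-51)) + 290*10 = (163 + 51) + 2900 = 214 + 2900 = 3114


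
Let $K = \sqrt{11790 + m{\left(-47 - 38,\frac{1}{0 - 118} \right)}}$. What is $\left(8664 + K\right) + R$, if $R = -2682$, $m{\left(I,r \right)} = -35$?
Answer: $5982 + \sqrt{11755} \approx 6090.4$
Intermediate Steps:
$K = \sqrt{11755}$ ($K = \sqrt{11790 - 35} = \sqrt{11755} \approx 108.42$)
$\left(8664 + K\right) + R = \left(8664 + \sqrt{11755}\right) - 2682 = 5982 + \sqrt{11755}$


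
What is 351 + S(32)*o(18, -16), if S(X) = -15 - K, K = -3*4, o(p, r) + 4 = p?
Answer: 309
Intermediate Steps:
o(p, r) = -4 + p
K = -12
S(X) = -3 (S(X) = -15 - 1*(-12) = -15 + 12 = -3)
351 + S(32)*o(18, -16) = 351 - 3*(-4 + 18) = 351 - 3*14 = 351 - 42 = 309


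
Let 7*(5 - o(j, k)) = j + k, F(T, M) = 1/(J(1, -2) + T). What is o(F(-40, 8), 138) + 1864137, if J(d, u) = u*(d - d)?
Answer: 521954241/280 ≈ 1.8641e+6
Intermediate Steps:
J(d, u) = 0 (J(d, u) = u*0 = 0)
F(T, M) = 1/T (F(T, M) = 1/(0 + T) = 1/T)
o(j, k) = 5 - j/7 - k/7 (o(j, k) = 5 - (j + k)/7 = 5 + (-j/7 - k/7) = 5 - j/7 - k/7)
o(F(-40, 8), 138) + 1864137 = (5 - ⅐/(-40) - ⅐*138) + 1864137 = (5 - ⅐*(-1/40) - 138/7) + 1864137 = (5 + 1/280 - 138/7) + 1864137 = -4119/280 + 1864137 = 521954241/280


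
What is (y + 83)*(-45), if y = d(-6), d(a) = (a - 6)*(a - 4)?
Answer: -9135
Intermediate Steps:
d(a) = (-6 + a)*(-4 + a)
y = 120 (y = 24 + (-6)² - 10*(-6) = 24 + 36 + 60 = 120)
(y + 83)*(-45) = (120 + 83)*(-45) = 203*(-45) = -9135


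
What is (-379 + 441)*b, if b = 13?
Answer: 806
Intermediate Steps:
(-379 + 441)*b = (-379 + 441)*13 = 62*13 = 806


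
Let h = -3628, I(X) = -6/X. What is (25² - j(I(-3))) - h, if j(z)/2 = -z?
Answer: 4257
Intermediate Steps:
j(z) = -2*z (j(z) = 2*(-z) = -2*z)
(25² - j(I(-3))) - h = (25² - (-2)*(-6/(-3))) - 1*(-3628) = (625 - (-2)*(-6*(-⅓))) + 3628 = (625 - (-2)*2) + 3628 = (625 - 1*(-4)) + 3628 = (625 + 4) + 3628 = 629 + 3628 = 4257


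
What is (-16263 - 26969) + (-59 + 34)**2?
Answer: -42607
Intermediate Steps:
(-16263 - 26969) + (-59 + 34)**2 = -43232 + (-25)**2 = -43232 + 625 = -42607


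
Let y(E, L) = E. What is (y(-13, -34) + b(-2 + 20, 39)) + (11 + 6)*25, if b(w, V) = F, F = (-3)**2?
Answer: 421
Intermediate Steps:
F = 9
b(w, V) = 9
(y(-13, -34) + b(-2 + 20, 39)) + (11 + 6)*25 = (-13 + 9) + (11 + 6)*25 = -4 + 17*25 = -4 + 425 = 421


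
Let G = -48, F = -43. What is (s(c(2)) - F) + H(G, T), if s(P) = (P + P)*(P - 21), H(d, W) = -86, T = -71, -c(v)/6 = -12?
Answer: 7301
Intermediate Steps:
c(v) = 72 (c(v) = -6*(-12) = 72)
s(P) = 2*P*(-21 + P) (s(P) = (2*P)*(-21 + P) = 2*P*(-21 + P))
(s(c(2)) - F) + H(G, T) = (2*72*(-21 + 72) - 1*(-43)) - 86 = (2*72*51 + 43) - 86 = (7344 + 43) - 86 = 7387 - 86 = 7301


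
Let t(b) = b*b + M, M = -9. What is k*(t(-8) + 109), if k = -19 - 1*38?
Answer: -9348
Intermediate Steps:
k = -57 (k = -19 - 38 = -57)
t(b) = -9 + b**2 (t(b) = b*b - 9 = b**2 - 9 = -9 + b**2)
k*(t(-8) + 109) = -57*((-9 + (-8)**2) + 109) = -57*((-9 + 64) + 109) = -57*(55 + 109) = -57*164 = -9348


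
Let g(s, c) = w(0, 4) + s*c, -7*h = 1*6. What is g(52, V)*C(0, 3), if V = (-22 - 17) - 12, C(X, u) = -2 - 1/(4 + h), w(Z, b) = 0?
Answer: 67626/11 ≈ 6147.8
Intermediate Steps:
h = -6/7 ≈ -0.85714
C(X, u) = -51/22 (C(X, u) = -2 - 1/(4 - 6/7) = -2 - 1/22/7 = -2 - 1*7/22 = -2 - 7/22 = -51/22)
V = -51 (V = -39 - 12 = -51)
g(s, c) = c*s (g(s, c) = 0 + s*c = 0 + c*s = c*s)
g(52, V)*C(0, 3) = -51*52*(-51/22) = -2652*(-51/22) = 67626/11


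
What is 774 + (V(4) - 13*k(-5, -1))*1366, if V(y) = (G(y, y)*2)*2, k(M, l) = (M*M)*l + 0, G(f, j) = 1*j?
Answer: 466580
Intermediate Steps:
G(f, j) = j
k(M, l) = l*M² (k(M, l) = M²*l + 0 = l*M² + 0 = l*M²)
V(y) = 4*y (V(y) = (y*2)*2 = (2*y)*2 = 4*y)
774 + (V(4) - 13*k(-5, -1))*1366 = 774 + (4*4 - (-13)*(-5)²)*1366 = 774 + (16 - (-13)*25)*1366 = 774 + (16 - 13*(-25))*1366 = 774 + (16 + 325)*1366 = 774 + 341*1366 = 774 + 465806 = 466580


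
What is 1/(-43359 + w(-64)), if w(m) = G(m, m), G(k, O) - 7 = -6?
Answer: -1/43358 ≈ -2.3064e-5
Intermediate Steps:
G(k, O) = 1 (G(k, O) = 7 - 6 = 1)
w(m) = 1
1/(-43359 + w(-64)) = 1/(-43359 + 1) = 1/(-43358) = -1/43358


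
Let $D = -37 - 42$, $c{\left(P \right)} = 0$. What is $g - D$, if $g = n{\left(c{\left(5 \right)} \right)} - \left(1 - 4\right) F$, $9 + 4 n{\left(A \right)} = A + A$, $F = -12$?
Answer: $\frac{163}{4} \approx 40.75$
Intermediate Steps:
$n{\left(A \right)} = - \frac{9}{4} + \frac{A}{2}$ ($n{\left(A \right)} = - \frac{9}{4} + \frac{A + A}{4} = - \frac{9}{4} + \frac{2 A}{4} = - \frac{9}{4} + \frac{A}{2}$)
$D = -79$ ($D = -37 - 42 = -79$)
$g = - \frac{153}{4}$ ($g = \left(- \frac{9}{4} + \frac{1}{2} \cdot 0\right) - \left(1 - 4\right) \left(-12\right) = \left(- \frac{9}{4} + 0\right) - \left(-3\right) \left(-12\right) = - \frac{9}{4} - 36 = - \frac{153}{4} \approx -38.25$)
$g - D = - \frac{153}{4} - -79 = - \frac{153}{4} + 79 = \frac{163}{4}$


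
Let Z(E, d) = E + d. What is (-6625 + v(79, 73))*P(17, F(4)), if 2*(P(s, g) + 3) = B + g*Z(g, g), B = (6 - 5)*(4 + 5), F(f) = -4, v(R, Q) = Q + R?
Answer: -226555/2 ≈ -1.1328e+5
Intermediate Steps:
B = 9 (B = 1*9 = 9)
P(s, g) = 3/2 + g² (P(s, g) = -3 + (9 + g*(g + g))/2 = -3 + (9 + g*(2*g))/2 = -3 + (9 + 2*g²)/2 = -3 + (9/2 + g²) = 3/2 + g²)
(-6625 + v(79, 73))*P(17, F(4)) = (-6625 + (73 + 79))*(3/2 + (-4)²) = (-6625 + 152)*(3/2 + 16) = -6473*35/2 = -226555/2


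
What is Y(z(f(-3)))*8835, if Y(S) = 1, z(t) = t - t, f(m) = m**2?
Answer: 8835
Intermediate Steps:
z(t) = 0
Y(z(f(-3)))*8835 = 1*8835 = 8835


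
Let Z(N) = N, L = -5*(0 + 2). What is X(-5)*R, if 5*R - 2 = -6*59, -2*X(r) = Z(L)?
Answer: -352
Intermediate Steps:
L = -10 (L = -5*2 = -10)
X(r) = 5 (X(r) = -½*(-10) = 5)
R = -352/5 (R = ⅖ + (-6*59)/5 = ⅖ + (⅕)*(-354) = ⅖ - 354/5 = -352/5 ≈ -70.400)
X(-5)*R = 5*(-352/5) = -352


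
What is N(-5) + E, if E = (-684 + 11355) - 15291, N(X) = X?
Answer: -4625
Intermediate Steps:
E = -4620 (E = 10671 - 15291 = -4620)
N(-5) + E = -5 - 4620 = -4625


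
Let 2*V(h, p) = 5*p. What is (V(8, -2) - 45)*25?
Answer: -1250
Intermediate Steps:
V(h, p) = 5*p/2 (V(h, p) = (5*p)/2 = 5*p/2)
(V(8, -2) - 45)*25 = ((5/2)*(-2) - 45)*25 = (-5 - 45)*25 = -50*25 = -1250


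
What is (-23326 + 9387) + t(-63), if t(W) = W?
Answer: -14002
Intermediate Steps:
(-23326 + 9387) + t(-63) = (-23326 + 9387) - 63 = -13939 - 63 = -14002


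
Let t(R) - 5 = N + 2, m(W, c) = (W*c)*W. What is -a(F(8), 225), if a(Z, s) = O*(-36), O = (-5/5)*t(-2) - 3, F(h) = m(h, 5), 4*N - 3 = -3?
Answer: -360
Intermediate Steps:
N = 0 (N = ¾ + (¼)*(-3) = ¾ - ¾ = 0)
m(W, c) = c*W²
t(R) = 7 (t(R) = 5 + (0 + 2) = 5 + 2 = 7)
F(h) = 5*h²
O = -10 (O = -5/5*7 - 3 = -5*⅕*7 - 3 = -1*7 - 3 = -7 - 3 = -10)
a(Z, s) = 360 (a(Z, s) = -10*(-36) = 360)
-a(F(8), 225) = -1*360 = -360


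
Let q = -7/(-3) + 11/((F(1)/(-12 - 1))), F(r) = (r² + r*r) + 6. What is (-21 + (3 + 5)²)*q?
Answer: -16039/24 ≈ -668.29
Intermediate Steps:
F(r) = 6 + 2*r² (F(r) = (r² + r²) + 6 = 2*r² + 6 = 6 + 2*r²)
q = -373/24 (q = -7/(-3) + 11/(((6 + 2*1²)/(-12 - 1))) = -7*(-⅓) + 11/(((6 + 2*1)/(-13))) = 7/3 + 11/(((6 + 2)*(-1/13))) = 7/3 + 11/((8*(-1/13))) = 7/3 + 11/(-8/13) = 7/3 + 11*(-13/8) = 7/3 - 143/8 = -373/24 ≈ -15.542)
(-21 + (3 + 5)²)*q = (-21 + (3 + 5)²)*(-373/24) = (-21 + 8²)*(-373/24) = (-21 + 64)*(-373/24) = 43*(-373/24) = -16039/24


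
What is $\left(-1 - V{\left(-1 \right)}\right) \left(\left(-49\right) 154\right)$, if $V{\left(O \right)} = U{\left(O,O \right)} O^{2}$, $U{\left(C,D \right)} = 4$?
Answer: $37730$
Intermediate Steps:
$V{\left(O \right)} = 4 O^{2}$
$\left(-1 - V{\left(-1 \right)}\right) \left(\left(-49\right) 154\right) = \left(-1 - 4 \left(-1\right)^{2}\right) \left(\left(-49\right) 154\right) = \left(-1 - 4 \cdot 1\right) \left(-7546\right) = \left(-1 - 4\right) \left(-7546\right) = \left(-5\right) \left(-7546\right) = 37730$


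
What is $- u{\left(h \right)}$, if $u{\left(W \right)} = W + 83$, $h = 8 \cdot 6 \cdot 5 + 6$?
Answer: $-329$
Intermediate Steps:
$h = 246$ ($h = 8 \cdot 30 + 6 = 240 + 6 = 246$)
$u{\left(W \right)} = 83 + W$
$- u{\left(h \right)} = - (83 + 246) = \left(-1\right) 329 = -329$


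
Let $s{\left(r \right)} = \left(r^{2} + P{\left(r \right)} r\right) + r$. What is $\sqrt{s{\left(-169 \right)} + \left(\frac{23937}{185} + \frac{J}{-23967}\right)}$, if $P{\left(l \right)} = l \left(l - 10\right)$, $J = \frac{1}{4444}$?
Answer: $\frac{i \sqrt{54829363418687243952601145}}{3284038230} \approx 2254.8 i$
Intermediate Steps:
$J = \frac{1}{4444} \approx 0.00022502$
$P{\left(l \right)} = l \left(-10 + l\right)$
$s{\left(r \right)} = r + r^{2} + r^{2} \left(-10 + r\right)$ ($s{\left(r \right)} = \left(r^{2} + r \left(-10 + r\right) r\right) + r = \left(r^{2} + r^{2} \left(-10 + r\right)\right) + r = r + r^{2} + r^{2} \left(-10 + r\right)$)
$\sqrt{s{\left(-169 \right)} + \left(\frac{23937}{185} + \frac{J}{-23967}\right)} = \sqrt{- 169 \left(1 - 169 - 169 \left(-10 - 169\right)\right) + \left(\frac{23937}{185} + \frac{1}{4444 \left(-23967\right)}\right)} = \sqrt{- 169 \left(1 - 169 - -30251\right) + \left(23937 \cdot \frac{1}{185} + \frac{1}{4444} \left(- \frac{1}{23967}\right)\right)} = \sqrt{- 169 \left(1 - 169 + 30251\right) + \left(\frac{23937}{185} - \frac{1}{106509348}\right)} = \sqrt{\left(-169\right) 30083 + \frac{2549514262891}{19704229380}} = \sqrt{-5084027 + \frac{2549514262891}{19704229380}} = \sqrt{- \frac{100174284667850369}{19704229380}} = \frac{i \sqrt{54829363418687243952601145}}{3284038230}$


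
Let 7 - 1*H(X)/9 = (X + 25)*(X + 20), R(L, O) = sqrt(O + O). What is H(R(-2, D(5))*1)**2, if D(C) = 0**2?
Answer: 19686969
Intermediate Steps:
D(C) = 0
R(L, O) = sqrt(2)*sqrt(O) (R(L, O) = sqrt(2*O) = sqrt(2)*sqrt(O))
H(X) = 63 - 9*(20 + X)*(25 + X) (H(X) = 63 - 9*(X + 25)*(X + 20) = 63 - 9*(25 + X)*(20 + X) = 63 - 9*(20 + X)*(25 + X))
H(R(-2, D(5))*1)**2 = (-4437 - 405*sqrt(2)*sqrt(0) - 9*((sqrt(2)*sqrt(0))*1)**2)**2 = (-4437 - 405*sqrt(2)*0 - 9*((sqrt(2)*0)*1)**2)**2 = (-4437 - 0 - 9*(0*1)**2)**2 = (-4437 - 405*0 - 9*0**2)**2 = (-4437 + 0 - 9*0)**2 = (-4437 + 0 + 0)**2 = (-4437)**2 = 19686969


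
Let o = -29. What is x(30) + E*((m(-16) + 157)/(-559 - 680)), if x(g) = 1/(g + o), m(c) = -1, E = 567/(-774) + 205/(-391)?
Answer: 8042607/6943769 ≈ 1.1582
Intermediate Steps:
E = -42263/33626 (E = 567*(-1/774) + 205*(-1/391) = -63/86 - 205/391 = -42263/33626 ≈ -1.2569)
x(g) = 1/(-29 + g) (x(g) = 1/(g - 29) = 1/(-29 + g))
x(30) + E*((m(-16) + 157)/(-559 - 680)) = 1/(-29 + 30) - 42263*(-1 + 157)/(33626*(-559 - 680)) = 1/1 - 3296514/(16813*(-1239)) = 1 - 3296514*(-1)/(16813*1239) = 1 - 42263/33626*(-52/413) = 1 + 1098838/6943769 = 8042607/6943769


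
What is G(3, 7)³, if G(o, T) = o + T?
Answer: 1000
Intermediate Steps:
G(o, T) = T + o
G(3, 7)³ = (7 + 3)³ = 10³ = 1000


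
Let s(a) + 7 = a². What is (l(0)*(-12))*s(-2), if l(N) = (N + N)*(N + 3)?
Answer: 0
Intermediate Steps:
l(N) = 2*N*(3 + N) (l(N) = (2*N)*(3 + N) = 2*N*(3 + N))
s(a) = -7 + a²
(l(0)*(-12))*s(-2) = ((2*0*(3 + 0))*(-12))*(-7 + (-2)²) = ((2*0*3)*(-12))*(-7 + 4) = (0*(-12))*(-3) = 0*(-3) = 0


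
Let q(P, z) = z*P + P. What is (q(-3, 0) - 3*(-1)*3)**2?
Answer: 36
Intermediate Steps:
q(P, z) = P + P*z (q(P, z) = P*z + P = P + P*z)
(q(-3, 0) - 3*(-1)*3)**2 = (-3*(1 + 0) - 3*(-1)*3)**2 = (-3*1 + 3*3)**2 = (-3 + 9)**2 = 6**2 = 36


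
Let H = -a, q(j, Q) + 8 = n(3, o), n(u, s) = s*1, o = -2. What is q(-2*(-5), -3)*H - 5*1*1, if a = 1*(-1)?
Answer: -15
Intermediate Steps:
n(u, s) = s
a = -1
q(j, Q) = -10 (q(j, Q) = -8 - 2 = -10)
H = 1 (H = -1*(-1) = 1)
q(-2*(-5), -3)*H - 5*1*1 = -10*1 - 5*1*1 = -10 - 5*1 = -10 - 5 = -15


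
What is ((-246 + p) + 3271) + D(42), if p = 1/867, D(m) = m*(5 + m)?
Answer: 4334134/867 ≈ 4999.0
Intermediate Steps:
p = 1/867 ≈ 0.0011534
((-246 + p) + 3271) + D(42) = ((-246 + 1/867) + 3271) + 42*(5 + 42) = (-213281/867 + 3271) + 42*47 = 2622676/867 + 1974 = 4334134/867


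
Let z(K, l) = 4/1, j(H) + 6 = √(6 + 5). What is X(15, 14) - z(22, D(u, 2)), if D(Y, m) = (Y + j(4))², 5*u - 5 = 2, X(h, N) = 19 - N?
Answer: 1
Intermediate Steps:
j(H) = -6 + √11 (j(H) = -6 + √(6 + 5) = -6 + √11)
u = 7/5 (u = 1 + (⅕)*2 = 1 + ⅖ = 7/5 ≈ 1.4000)
D(Y, m) = (-6 + Y + √11)² (D(Y, m) = (Y + (-6 + √11))² = (-6 + Y + √11)²)
z(K, l) = 4 (z(K, l) = 4*1 = 4)
X(15, 14) - z(22, D(u, 2)) = (19 - 1*14) - 1*4 = (19 - 14) - 4 = 5 - 4 = 1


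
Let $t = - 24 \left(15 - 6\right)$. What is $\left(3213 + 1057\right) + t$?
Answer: $4054$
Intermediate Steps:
$t = -216$ ($t = \left(-24\right) 9 = -216$)
$\left(3213 + 1057\right) + t = \left(3213 + 1057\right) - 216 = 4270 - 216 = 4054$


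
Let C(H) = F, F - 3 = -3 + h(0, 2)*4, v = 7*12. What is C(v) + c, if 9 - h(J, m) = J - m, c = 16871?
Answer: 16915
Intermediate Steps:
h(J, m) = 9 + m - J (h(J, m) = 9 - (J - m) = 9 + (m - J) = 9 + m - J)
v = 84
F = 44 (F = 3 + (-3 + (9 + 2 - 1*0)*4) = 3 + (-3 + (9 + 2 + 0)*4) = 3 + (-3 + 11*4) = 3 + (-3 + 44) = 3 + 41 = 44)
C(H) = 44
C(v) + c = 44 + 16871 = 16915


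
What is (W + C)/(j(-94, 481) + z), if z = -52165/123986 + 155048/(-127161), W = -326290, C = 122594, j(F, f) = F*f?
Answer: 3211508564325216/712878089026537 ≈ 4.5050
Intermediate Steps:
z = -25857134893/15766183746 (z = -52165*1/123986 + 155048*(-1/127161) = -52165/123986 - 155048/127161 = -25857134893/15766183746 ≈ -1.6400)
(W + C)/(j(-94, 481) + z) = (-326290 + 122594)/(-94*481 - 25857134893/15766183746) = -203696/(-45214 - 25857134893/15766183746) = -203696/(-712878089026537/15766183746) = -203696*(-15766183746/712878089026537) = 3211508564325216/712878089026537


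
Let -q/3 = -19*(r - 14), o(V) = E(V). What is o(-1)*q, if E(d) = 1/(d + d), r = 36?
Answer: -627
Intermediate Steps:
E(d) = 1/(2*d)
o(V) = 1/(2*V)
q = 1254 (q = -(-57)*(36 - 14) = -(-57)*22 = -3*(-418) = 1254)
o(-1)*q = ((½)/(-1))*1254 = ((½)*(-1))*1254 = -½*1254 = -627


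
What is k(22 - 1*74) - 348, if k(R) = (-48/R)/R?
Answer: -58815/169 ≈ -348.02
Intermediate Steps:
k(R) = -48/R**2
k(22 - 1*74) - 348 = -48/(22 - 1*74)**2 - 348 = -48/(22 - 74)**2 - 348 = -48/(-52)**2 - 348 = -48*1/2704 - 348 = -3/169 - 348 = -58815/169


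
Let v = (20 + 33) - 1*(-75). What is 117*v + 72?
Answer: 15048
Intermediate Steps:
v = 128 (v = 53 + 75 = 128)
117*v + 72 = 117*128 + 72 = 14976 + 72 = 15048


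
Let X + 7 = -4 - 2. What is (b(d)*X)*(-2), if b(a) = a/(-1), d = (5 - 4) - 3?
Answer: 52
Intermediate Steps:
d = -2 (d = 1 - 3 = -2)
b(a) = -a (b(a) = a*(-1) = -a)
X = -13 (X = -7 + (-4 - 2) = -7 - 6 = -13)
(b(d)*X)*(-2) = (-1*(-2)*(-13))*(-2) = (2*(-13))*(-2) = -26*(-2) = 52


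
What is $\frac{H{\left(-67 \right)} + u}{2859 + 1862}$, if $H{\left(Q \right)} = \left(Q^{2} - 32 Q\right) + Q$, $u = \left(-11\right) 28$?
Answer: $\frac{6258}{4721} \approx 1.3256$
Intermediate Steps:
$u = -308$
$H{\left(Q \right)} = Q^{2} - 31 Q$
$\frac{H{\left(-67 \right)} + u}{2859 + 1862} = \frac{- 67 \left(-31 - 67\right) - 308}{2859 + 1862} = \frac{\left(-67\right) \left(-98\right) - 308}{4721} = \left(6566 - 308\right) \frac{1}{4721} = 6258 \cdot \frac{1}{4721} = \frac{6258}{4721}$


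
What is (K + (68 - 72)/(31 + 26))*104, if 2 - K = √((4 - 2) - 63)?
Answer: 11440/57 - 104*I*√61 ≈ 200.7 - 812.27*I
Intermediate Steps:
K = 2 - I*√61 (K = 2 - √((4 - 2) - 63) = 2 - √(2 - 63) = 2 - √(-61) = 2 - I*√61 ≈ 2.0 - 7.8102*I)
(K + (68 - 72)/(31 + 26))*104 = ((2 - I*√61) + (68 - 72)/(31 + 26))*104 = ((2 - I*√61) - 4/57)*104 = (110/57 - I*√61)*104 = 11440/57 - 104*I*√61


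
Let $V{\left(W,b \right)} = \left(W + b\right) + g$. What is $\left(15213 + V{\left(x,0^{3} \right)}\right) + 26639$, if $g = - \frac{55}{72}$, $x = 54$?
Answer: $\frac{3017177}{72} \approx 41905.0$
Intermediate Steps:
$g = - \frac{55}{72}$ ($g = \left(-55\right) \frac{1}{72} = - \frac{55}{72} \approx -0.76389$)
$V{\left(W,b \right)} = - \frac{55}{72} + W + b$ ($V{\left(W,b \right)} = \left(W + b\right) - \frac{55}{72} = - \frac{55}{72} + W + b$)
$\left(15213 + V{\left(x,0^{3} \right)}\right) + 26639 = \left(15213 + \left(- \frac{55}{72} + 54 + 0^{3}\right)\right) + 26639 = \left(15213 + \left(- \frac{55}{72} + 54 + 0\right)\right) + 26639 = \left(15213 + \frac{3833}{72}\right) + 26639 = \frac{1099169}{72} + 26639 = \frac{3017177}{72}$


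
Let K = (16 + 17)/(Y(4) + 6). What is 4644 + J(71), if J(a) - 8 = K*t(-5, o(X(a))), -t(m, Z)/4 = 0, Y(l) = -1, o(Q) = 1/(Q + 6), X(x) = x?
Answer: 4652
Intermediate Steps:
o(Q) = 1/(6 + Q)
t(m, Z) = 0 (t(m, Z) = -4*0 = 0)
K = 33/5 (K = (16 + 17)/(-1 + 6) = 33/5 ≈ 6.6000)
J(a) = 8 (J(a) = 8 + (33/5)*0 = 8 + 0 = 8)
4644 + J(71) = 4644 + 8 = 4652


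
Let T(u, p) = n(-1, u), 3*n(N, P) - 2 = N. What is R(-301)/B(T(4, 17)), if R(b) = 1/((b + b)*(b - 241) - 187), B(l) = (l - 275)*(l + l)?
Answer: -1/59711984 ≈ -1.6747e-8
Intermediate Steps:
n(N, P) = ⅔ + N/3
T(u, p) = ⅓ (T(u, p) = ⅔ + (⅓)*(-1) = ⅔ - ⅓ = ⅓)
B(l) = 2*l*(-275 + l) (B(l) = (-275 + l)*(2*l) = 2*l*(-275 + l))
R(b) = 1/(-187 + 2*b*(-241 + b)) (R(b) = 1/((2*b)*(-241 + b) - 187) = 1/(2*b*(-241 + b) - 187) = 1/(-187 + 2*b*(-241 + b)))
R(-301)/B(T(4, 17)) = 1/((-187 - 482*(-301) + 2*(-301)²)*((2*(⅓)*(-275 + ⅓)))) = 1/((-187 + 145082 + 2*90601)*((2*(⅓)*(-824/3)))) = 1/((-187 + 145082 + 181202)*(-1648/9)) = -9/1648/326097 = (1/326097)*(-9/1648) = -1/59711984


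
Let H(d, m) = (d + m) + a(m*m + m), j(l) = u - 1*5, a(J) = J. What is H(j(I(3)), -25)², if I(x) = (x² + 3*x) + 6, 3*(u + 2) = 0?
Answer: 322624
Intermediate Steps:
u = -2 (u = -2 + (⅓)*0 = -2 + 0 = -2)
I(x) = 6 + x² + 3*x
j(l) = -7 (j(l) = -2 - 1*5 = -2 - 5 = -7)
H(d, m) = d + m² + 2*m (H(d, m) = (d + m) + (m*m + m) = (d + m) + (m² + m) = (d + m) + (m + m²) = d + m² + 2*m)
H(j(I(3)), -25)² = (-7 - 25 - 25*(1 - 25))² = (-7 - 25 - 25*(-24))² = (-7 - 25 + 600)² = 568² = 322624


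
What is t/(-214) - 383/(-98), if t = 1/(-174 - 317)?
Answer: 10060860/2574313 ≈ 3.9082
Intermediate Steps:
t = -1/491 (t = 1/(-491) = -1/491 ≈ -0.0020367)
t/(-214) - 383/(-98) = -1/491/(-214) - 383/(-98) = -1/491*(-1/214) - 383*(-1/98) = 1/105074 + 383/98 = 10060860/2574313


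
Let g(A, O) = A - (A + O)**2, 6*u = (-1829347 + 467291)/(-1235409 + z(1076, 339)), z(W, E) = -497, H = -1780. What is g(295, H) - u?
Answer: -4087629665384/1853859 ≈ -2.2049e+6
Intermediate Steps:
u = 340514/1853859 (u = ((-1829347 + 467291)/(-1235409 - 497))/6 = (-1362056/(-1235906))/6 = (-1362056*(-1/1235906))/6 = (1/6)*(681028/617953) = 340514/1853859 ≈ 0.18368)
g(295, H) - u = (295 - (295 - 1780)**2) - 1*340514/1853859 = (295 - 1*(-1485)**2) - 340514/1853859 = (295 - 1*2205225) - 340514/1853859 = (295 - 2205225) - 340514/1853859 = -2204930 - 340514/1853859 = -4087629665384/1853859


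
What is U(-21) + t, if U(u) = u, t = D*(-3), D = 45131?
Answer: -135414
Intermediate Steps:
t = -135393 (t = 45131*(-3) = -135393)
U(-21) + t = -21 - 135393 = -135414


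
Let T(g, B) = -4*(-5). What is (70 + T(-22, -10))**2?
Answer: 8100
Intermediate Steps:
T(g, B) = 20
(70 + T(-22, -10))**2 = (70 + 20)**2 = 90**2 = 8100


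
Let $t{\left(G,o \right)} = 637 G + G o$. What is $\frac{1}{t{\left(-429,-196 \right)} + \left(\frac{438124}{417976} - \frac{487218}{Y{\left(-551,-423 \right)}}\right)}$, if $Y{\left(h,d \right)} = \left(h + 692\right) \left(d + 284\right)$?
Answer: $- \frac{682659302}{129133944667491} \approx -5.2864 \cdot 10^{-6}$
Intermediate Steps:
$Y{\left(h,d \right)} = \left(284 + d\right) \left(692 + h\right)$ ($Y{\left(h,d \right)} = \left(692 + h\right) \left(284 + d\right) = \left(284 + d\right) \left(692 + h\right)$)
$\frac{1}{t{\left(-429,-196 \right)} + \left(\frac{438124}{417976} - \frac{487218}{Y{\left(-551,-423 \right)}}\right)} = \frac{1}{- 429 \left(637 - 196\right) - \left(- \frac{109531}{104494} + \frac{487218}{196528 + 284 \left(-551\right) + 692 \left(-423\right) - -233073}\right)} = \frac{1}{\left(-429\right) 441 - \left(- \frac{109531}{104494} + \frac{487218}{196528 - 156484 - 292716 + 233073}\right)} = \frac{1}{-189189 - \left(- \frac{109531}{104494} + \frac{487218}{-19599}\right)} = \frac{1}{-189189 + \left(\frac{109531}{104494} - - \frac{162406}{6533}\right)} = \frac{1}{-189189 + \left(\frac{109531}{104494} + \frac{162406}{6533}\right)} = \frac{1}{-189189 + \frac{17686018587}{682659302}} = \frac{1}{- \frac{129133944667491}{682659302}} = - \frac{682659302}{129133944667491}$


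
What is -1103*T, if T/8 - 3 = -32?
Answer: 255896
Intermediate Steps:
T = -232 (T = 24 + 8*(-32) = 24 - 256 = -232)
-1103*T = -1103*(-232) = 255896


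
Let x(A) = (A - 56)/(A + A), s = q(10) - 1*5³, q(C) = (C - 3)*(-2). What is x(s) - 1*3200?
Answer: -889405/278 ≈ -3199.3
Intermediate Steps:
q(C) = 6 - 2*C (q(C) = (-3 + C)*(-2) = 6 - 2*C)
s = -139 (s = (6 - 2*10) - 1*5³ = (6 - 20) - 1*125 = -14 - 125 = -139)
x(A) = (-56 + A)/(2*A) (x(A) = (-56 + A)/((2*A)) = (-56 + A)*(1/(2*A)) = (-56 + A)/(2*A))
x(s) - 1*3200 = (½)*(-56 - 139)/(-139) - 1*3200 = (½)*(-1/139)*(-195) - 3200 = 195/278 - 3200 = -889405/278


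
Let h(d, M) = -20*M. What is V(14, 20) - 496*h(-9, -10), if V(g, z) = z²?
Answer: -98800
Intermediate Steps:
V(14, 20) - 496*h(-9, -10) = 20² - (-9920)*(-10) = 400 - 496*200 = 400 - 99200 = -98800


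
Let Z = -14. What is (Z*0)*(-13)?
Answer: 0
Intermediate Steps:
(Z*0)*(-13) = -14*0*(-13) = 0*(-13) = 0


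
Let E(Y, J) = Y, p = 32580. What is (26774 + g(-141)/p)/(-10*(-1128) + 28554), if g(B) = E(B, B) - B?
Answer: 13387/19917 ≈ 0.67214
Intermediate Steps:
g(B) = 0 (g(B) = B - B = 0)
(26774 + g(-141)/p)/(-10*(-1128) + 28554) = (26774 + 0/32580)/(-10*(-1128) + 28554) = (26774 + 0*(1/32580))/(11280 + 28554) = (26774 + 0)/39834 = 26774*(1/39834) = 13387/19917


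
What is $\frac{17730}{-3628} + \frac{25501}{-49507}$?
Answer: $- \frac{485138369}{89805698} \approx -5.4021$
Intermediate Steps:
$\frac{17730}{-3628} + \frac{25501}{-49507} = 17730 \left(- \frac{1}{3628}\right) + 25501 \left(- \frac{1}{49507}\right) = - \frac{8865}{1814} - \frac{25501}{49507} = - \frac{485138369}{89805698}$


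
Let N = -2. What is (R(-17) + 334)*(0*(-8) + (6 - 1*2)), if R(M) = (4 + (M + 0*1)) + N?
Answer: 1276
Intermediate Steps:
R(M) = 2 + M (R(M) = (4 + (M + 0*1)) - 2 = (4 + (M + 0)) - 2 = (4 + M) - 2 = 2 + M)
(R(-17) + 334)*(0*(-8) + (6 - 1*2)) = ((2 - 17) + 334)*(0*(-8) + (6 - 1*2)) = (-15 + 334)*(0 + (6 - 2)) = 319*(0 + 4) = 319*4 = 1276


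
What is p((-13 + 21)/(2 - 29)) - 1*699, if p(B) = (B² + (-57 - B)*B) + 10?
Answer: -6049/9 ≈ -672.11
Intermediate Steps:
p(B) = 10 + B² + B*(-57 - B) (p(B) = (B² + B*(-57 - B)) + 10 = 10 + B² + B*(-57 - B))
p((-13 + 21)/(2 - 29)) - 1*699 = (10 - 57*(-13 + 21)/(2 - 29)) - 1*699 = (10 - 456/(-27)) - 699 = (10 - 456*(-1)/27) - 699 = (10 - 57*(-8/27)) - 699 = (10 + 152/9) - 699 = 242/9 - 699 = -6049/9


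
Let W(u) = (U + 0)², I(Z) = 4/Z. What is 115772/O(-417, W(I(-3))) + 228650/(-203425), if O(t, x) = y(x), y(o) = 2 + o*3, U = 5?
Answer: 941332522/626549 ≈ 1502.4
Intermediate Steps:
y(o) = 2 + 3*o
W(u) = 25 (W(u) = (5 + 0)² = 5² = 25)
O(t, x) = 2 + 3*x
115772/O(-417, W(I(-3))) + 228650/(-203425) = 115772/(2 + 3*25) + 228650/(-203425) = 115772/(2 + 75) + 228650*(-1/203425) = 115772/77 - 9146/8137 = 941332522/626549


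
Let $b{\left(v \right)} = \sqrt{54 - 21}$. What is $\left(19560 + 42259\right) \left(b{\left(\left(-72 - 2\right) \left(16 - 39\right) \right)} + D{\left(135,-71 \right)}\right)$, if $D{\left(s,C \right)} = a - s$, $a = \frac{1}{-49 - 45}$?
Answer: $- \frac{784544929}{94} + 61819 \sqrt{33} \approx -7.9911 \cdot 10^{6}$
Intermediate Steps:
$b{\left(v \right)} = \sqrt{33}$
$a = - \frac{1}{94}$ ($a = \frac{1}{-94} = - \frac{1}{94} \approx -0.010638$)
$D{\left(s,C \right)} = - \frac{1}{94} - s$
$\left(19560 + 42259\right) \left(b{\left(\left(-72 - 2\right) \left(16 - 39\right) \right)} + D{\left(135,-71 \right)}\right) = \left(19560 + 42259\right) \left(\sqrt{33} - \frac{12691}{94}\right) = 61819 \left(\sqrt{33} - \frac{12691}{94}\right) = 61819 \left(- \frac{12691}{94} + \sqrt{33}\right) = - \frac{784544929}{94} + 61819 \sqrt{33}$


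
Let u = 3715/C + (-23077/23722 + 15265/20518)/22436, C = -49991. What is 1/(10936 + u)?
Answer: 136478295962233924/1492516501088042012105 ≈ 9.1442e-5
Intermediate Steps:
u = -10143554948180759/136478295962233924 (u = 3715/(-49991) + (-23077/23722 + 15265/20518)/22436 = 3715*(-1/49991) + (-23077*1/23722 + 15265*(1/20518))*(1/22436) = -3715/49991 + (-23077/23722 + 15265/20518)*(1/22436) = -3715/49991 - 27844389/121681999*1/22436 = -3715/49991 - 27844389/2730057329564 = -10143554948180759/136478295962233924 ≈ -0.074324)
1/(10936 + u) = 1/(10936 - 10143554948180759/136478295962233924) = 1/(1492516501088042012105/136478295962233924) = 136478295962233924/1492516501088042012105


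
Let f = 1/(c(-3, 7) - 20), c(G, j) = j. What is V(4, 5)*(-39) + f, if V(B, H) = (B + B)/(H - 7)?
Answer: 2027/13 ≈ 155.92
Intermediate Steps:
V(B, H) = 2*B/(-7 + H) (V(B, H) = (2*B)/(-7 + H) = 2*B/(-7 + H))
f = -1/13 (f = 1/(7 - 20) = 1/(-13) = -1/13 ≈ -0.076923)
V(4, 5)*(-39) + f = (2*4/(-7 + 5))*(-39) - 1/13 = (2*4/(-2))*(-39) - 1/13 = (2*4*(-½))*(-39) - 1/13 = -4*(-39) - 1/13 = 156 - 1/13 = 2027/13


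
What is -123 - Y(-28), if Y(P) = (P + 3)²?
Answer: -748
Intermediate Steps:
Y(P) = (3 + P)²
-123 - Y(-28) = -123 - (3 - 28)² = -123 - 1*(-25)² = -123 - 1*625 = -123 - 625 = -748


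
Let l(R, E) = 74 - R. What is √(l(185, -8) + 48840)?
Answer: √48729 ≈ 220.75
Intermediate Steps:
√(l(185, -8) + 48840) = √((74 - 1*185) + 48840) = √((74 - 185) + 48840) = √(-111 + 48840) = √48729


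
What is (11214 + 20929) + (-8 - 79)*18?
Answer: 30577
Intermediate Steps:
(11214 + 20929) + (-8 - 79)*18 = 32143 - 87*18 = 32143 - 1566 = 30577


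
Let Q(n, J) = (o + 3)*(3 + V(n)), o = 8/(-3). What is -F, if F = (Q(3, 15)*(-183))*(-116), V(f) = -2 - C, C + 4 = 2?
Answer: -21228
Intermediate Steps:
C = -2 (C = -4 + 2 = -2)
o = -8/3 (o = 8*(-⅓) = -8/3 ≈ -2.6667)
V(f) = 0 (V(f) = -2 - 1*(-2) = -2 + 2 = 0)
Q(n, J) = 1 (Q(n, J) = (-8/3 + 3)*(3 + 0) = (⅓)*3 = 1)
F = 21228 (F = (1*(-183))*(-116) = -183*(-116) = 21228)
-F = -1*21228 = -21228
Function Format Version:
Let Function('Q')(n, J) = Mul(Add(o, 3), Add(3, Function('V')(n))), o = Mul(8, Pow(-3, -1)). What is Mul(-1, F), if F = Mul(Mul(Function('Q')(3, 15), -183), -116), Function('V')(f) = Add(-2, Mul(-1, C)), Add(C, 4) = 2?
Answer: -21228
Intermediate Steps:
C = -2 (C = Add(-4, 2) = -2)
o = Rational(-8, 3) (o = Mul(8, Rational(-1, 3)) = Rational(-8, 3) ≈ -2.6667)
Function('V')(f) = 0 (Function('V')(f) = Add(-2, Mul(-1, -2)) = Add(-2, 2) = 0)
Function('Q')(n, J) = 1 (Function('Q')(n, J) = Mul(Add(Rational(-8, 3), 3), Add(3, 0)) = Mul(Rational(1, 3), 3) = 1)
F = 21228 (F = Mul(Mul(1, -183), -116) = Mul(-183, -116) = 21228)
Mul(-1, F) = Mul(-1, 21228) = -21228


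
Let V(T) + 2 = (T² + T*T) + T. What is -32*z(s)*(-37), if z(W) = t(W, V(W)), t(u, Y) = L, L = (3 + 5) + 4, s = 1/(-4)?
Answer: 14208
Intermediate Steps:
s = -¼ (s = 1*(-¼) = -¼ ≈ -0.25000)
V(T) = -2 + T + 2*T² (V(T) = -2 + ((T² + T*T) + T) = -2 + ((T² + T²) + T) = -2 + (2*T² + T) = -2 + (T + 2*T²) = -2 + T + 2*T²)
L = 12 (L = 8 + 4 = 12)
t(u, Y) = 12
z(W) = 12
-32*z(s)*(-37) = -32*12*(-37) = -384*(-37) = 14208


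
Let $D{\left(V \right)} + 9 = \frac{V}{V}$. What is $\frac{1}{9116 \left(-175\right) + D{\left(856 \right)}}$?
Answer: $- \frac{1}{1595308} \approx -6.2684 \cdot 10^{-7}$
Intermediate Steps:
$D{\left(V \right)} = -8$ ($D{\left(V \right)} = -9 + \frac{V}{V} = -9 + 1 = -8$)
$\frac{1}{9116 \left(-175\right) + D{\left(856 \right)}} = \frac{1}{9116 \left(-175\right) - 8} = \frac{1}{-1595300 - 8} = \frac{1}{-1595308} = - \frac{1}{1595308}$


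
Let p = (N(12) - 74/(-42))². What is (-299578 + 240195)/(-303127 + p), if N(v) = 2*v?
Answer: 26187903/133386326 ≈ 0.19633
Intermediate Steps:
p = 292681/441 (p = (2*12 - 74/(-42))² = (24 - 74*(-1/42))² = (24 + 37/21)² = (541/21)² = 292681/441 ≈ 663.68)
(-299578 + 240195)/(-303127 + p) = (-299578 + 240195)/(-303127 + 292681/441) = -59383/(-133386326/441) = -59383*(-441/133386326) = 26187903/133386326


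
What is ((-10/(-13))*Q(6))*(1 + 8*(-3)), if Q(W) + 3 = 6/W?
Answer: 460/13 ≈ 35.385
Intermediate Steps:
Q(W) = -3 + 6/W
((-10/(-13))*Q(6))*(1 + 8*(-3)) = ((-10/(-13))*(-3 + 6/6))*(1 + 8*(-3)) = ((-10*(-1/13))*(-3 + 6*(1/6)))*(1 - 24) = (10*(-3 + 1)/13)*(-23) = ((10/13)*(-2))*(-23) = -20/13*(-23) = 460/13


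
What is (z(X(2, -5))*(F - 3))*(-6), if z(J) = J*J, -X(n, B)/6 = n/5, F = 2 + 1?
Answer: 0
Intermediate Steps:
F = 3
X(n, B) = -6*n/5
z(J) = J**2
(z(X(2, -5))*(F - 3))*(-6) = ((-6/5*2)**2*(3 - 3))*(-6) = ((-12/5)**2*0)*(-6) = ((144/25)*0)*(-6) = 0*(-6) = 0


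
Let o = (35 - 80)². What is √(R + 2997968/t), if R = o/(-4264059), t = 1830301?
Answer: √11082238093862716833647837/2601503817253 ≈ 1.2796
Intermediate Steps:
o = 2025 (o = (-45)² = 2025)
R = -675/1421353 (R = 2025/(-4264059) = 2025*(-1/4264059) = -675/1421353 ≈ -0.00047490)
√(R + 2997968/t) = √(-675/1421353 + 2997968/1830301) = √(4259935357529/2601503817253) = √11082238093862716833647837/2601503817253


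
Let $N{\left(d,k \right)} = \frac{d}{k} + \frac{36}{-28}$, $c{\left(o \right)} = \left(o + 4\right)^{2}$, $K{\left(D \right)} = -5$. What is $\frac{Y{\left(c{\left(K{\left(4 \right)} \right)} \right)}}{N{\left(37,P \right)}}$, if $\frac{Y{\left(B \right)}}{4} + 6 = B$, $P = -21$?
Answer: $\frac{105}{16} \approx 6.5625$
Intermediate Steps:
$c{\left(o \right)} = \left(4 + o\right)^{2}$
$Y{\left(B \right)} = -24 + 4 B$
$N{\left(d,k \right)} = - \frac{9}{7} + \frac{d}{k}$ ($N{\left(d,k \right)} = \frac{d}{k} + 36 \left(- \frac{1}{28}\right) = \frac{d}{k} - \frac{9}{7} = - \frac{9}{7} + \frac{d}{k}$)
$\frac{Y{\left(c{\left(K{\left(4 \right)} \right)} \right)}}{N{\left(37,P \right)}} = \frac{-24 + 4 \left(4 - 5\right)^{2}}{- \frac{9}{7} + \frac{37}{-21}} = \frac{-24 + 4 \left(-1\right)^{2}}{- \frac{9}{7} + 37 \left(- \frac{1}{21}\right)} = \frac{-24 + 4 \cdot 1}{- \frac{9}{7} - \frac{37}{21}} = \frac{-24 + 4}{- \frac{64}{21}} = \left(-20\right) \left(- \frac{21}{64}\right) = \frac{105}{16}$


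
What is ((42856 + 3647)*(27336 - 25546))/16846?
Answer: 41620185/8423 ≈ 4941.3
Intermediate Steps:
((42856 + 3647)*(27336 - 25546))/16846 = (46503*1790)*(1/16846) = 83240370*(1/16846) = 41620185/8423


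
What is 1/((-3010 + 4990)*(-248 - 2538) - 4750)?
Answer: -1/5521030 ≈ -1.8113e-7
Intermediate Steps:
1/((-3010 + 4990)*(-248 - 2538) - 4750) = 1/(1980*(-2786) - 4750) = 1/(-5516280 - 4750) = 1/(-5521030) = -1/5521030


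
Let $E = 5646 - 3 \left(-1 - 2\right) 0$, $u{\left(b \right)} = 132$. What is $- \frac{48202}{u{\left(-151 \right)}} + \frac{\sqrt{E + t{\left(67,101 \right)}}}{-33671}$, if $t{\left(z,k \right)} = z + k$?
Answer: $- \frac{2191}{6} - \frac{3 \sqrt{646}}{33671} \approx -365.17$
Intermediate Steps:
$E = 5646$ ($E = 5646 - 3 \left(\left(-3\right) 0\right) = 5646 - 0 = 5646 + 0 = 5646$)
$t{\left(z,k \right)} = k + z$
$- \frac{48202}{u{\left(-151 \right)}} + \frac{\sqrt{E + t{\left(67,101 \right)}}}{-33671} = - \frac{48202}{132} + \frac{\sqrt{5646 + \left(101 + 67\right)}}{-33671} = \left(-48202\right) \frac{1}{132} + \sqrt{5646 + 168} \left(- \frac{1}{33671}\right) = - \frac{2191}{6} + \sqrt{5814} \left(- \frac{1}{33671}\right) = - \frac{2191}{6} + 3 \sqrt{646} \left(- \frac{1}{33671}\right) = - \frac{2191}{6} - \frac{3 \sqrt{646}}{33671}$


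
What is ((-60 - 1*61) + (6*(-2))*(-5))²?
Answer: 3721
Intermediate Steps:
((-60 - 1*61) + (6*(-2))*(-5))² = ((-60 - 61) - 12*(-5))² = (-121 + 60)² = (-61)² = 3721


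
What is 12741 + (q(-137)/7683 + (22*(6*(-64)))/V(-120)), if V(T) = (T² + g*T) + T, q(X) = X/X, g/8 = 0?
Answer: 58241312464/4571385 ≈ 12740.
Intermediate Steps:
g = 0 (g = 8*0 = 0)
q(X) = 1
V(T) = T + T² (V(T) = (T² + 0*T) + T = (T² + 0) + T = T² + T = T + T²)
12741 + (q(-137)/7683 + (22*(6*(-64)))/V(-120)) = 12741 + (1/7683 + (22*(6*(-64)))/((-120*(1 - 120)))) = 12741 + (1*(1/7683) + (22*(-384))/((-120*(-119)))) = 12741 + (1/7683 - 8448/14280) = 12741 + (1/7683 - 8448*1/14280) = 12741 + (1/7683 - 352/595) = 12741 - 2703821/4571385 = 58241312464/4571385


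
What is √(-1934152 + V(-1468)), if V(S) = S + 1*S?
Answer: 24*I*√3363 ≈ 1391.8*I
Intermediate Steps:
V(S) = 2*S (V(S) = S + S = 2*S)
√(-1934152 + V(-1468)) = √(-1934152 + 2*(-1468)) = √(-1934152 - 2936) = √(-1937088) = 24*I*√3363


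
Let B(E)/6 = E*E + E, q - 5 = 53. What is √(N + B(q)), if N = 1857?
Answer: √22389 ≈ 149.63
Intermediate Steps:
q = 58 (q = 5 + 53 = 58)
B(E) = 6*E + 6*E² (B(E) = 6*(E*E + E) = 6*(E² + E) = 6*(E + E²) = 6*E + 6*E²)
√(N + B(q)) = √(1857 + 6*58*(1 + 58)) = √(1857 + 6*58*59) = √(1857 + 20532) = √22389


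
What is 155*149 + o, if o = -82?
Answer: 23013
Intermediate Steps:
155*149 + o = 155*149 - 82 = 23095 - 82 = 23013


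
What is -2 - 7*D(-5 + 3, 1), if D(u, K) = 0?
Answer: -2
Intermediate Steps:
-2 - 7*D(-5 + 3, 1) = -2 - 7*0 = -2 + 0 = -2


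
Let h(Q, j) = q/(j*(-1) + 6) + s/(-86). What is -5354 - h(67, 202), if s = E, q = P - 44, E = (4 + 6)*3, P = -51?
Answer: -45124657/8428 ≈ -5354.1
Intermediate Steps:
E = 30 (E = 10*3 = 30)
q = -95 (q = -51 - 44 = -95)
s = 30
h(Q, j) = -15/43 - 95/(6 - j) (h(Q, j) = -95/(j*(-1) + 6) + 30/(-86) = -95/(-j + 6) + 30*(-1/86) = -95/(6 - j) - 15/43 = -15/43 - 95/(6 - j))
-5354 - h(67, 202) = -5354 - 5*(835 - 3*202)/(43*(-6 + 202)) = -5354 - 5*(835 - 606)/(43*196) = -5354 - 5*229/(43*196) = -5354 - 1*1145/8428 = -5354 - 1145/8428 = -45124657/8428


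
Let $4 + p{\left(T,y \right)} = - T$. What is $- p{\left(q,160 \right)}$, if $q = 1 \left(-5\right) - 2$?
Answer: $-3$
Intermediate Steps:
$q = -7$ ($q = -5 - 2 = -7$)
$p{\left(T,y \right)} = -4 - T$
$- p{\left(q,160 \right)} = - (-4 - -7) = - (-4 + 7) = \left(-1\right) 3 = -3$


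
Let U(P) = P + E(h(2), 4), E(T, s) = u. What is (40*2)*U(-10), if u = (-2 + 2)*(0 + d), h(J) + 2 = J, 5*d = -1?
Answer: -800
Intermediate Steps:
d = -⅕ (d = (⅕)*(-1) = -⅕ ≈ -0.20000)
h(J) = -2 + J
u = 0 (u = (-2 + 2)*(0 - ⅕) = 0*(-⅕) = 0)
E(T, s) = 0
U(P) = P (U(P) = P + 0 = P)
(40*2)*U(-10) = (40*2)*(-10) = 80*(-10) = -800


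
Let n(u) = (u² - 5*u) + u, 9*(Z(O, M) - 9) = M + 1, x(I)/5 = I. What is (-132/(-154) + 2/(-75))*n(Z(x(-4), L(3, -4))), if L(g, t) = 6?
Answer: 1995136/42525 ≈ 46.917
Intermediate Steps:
x(I) = 5*I
Z(O, M) = 82/9 + M/9 (Z(O, M) = 9 + (M + 1)/9 = 9 + (1 + M)/9 = 9 + (⅑ + M/9) = 82/9 + M/9)
n(u) = u² - 4*u
(-132/(-154) + 2/(-75))*n(Z(x(-4), L(3, -4))) = (-132/(-154) + 2/(-75))*((82/9 + (⅑)*6)*(-4 + (82/9 + (⅑)*6))) = (-132*(-1/154) + 2*(-1/75))*((82/9 + ⅔)*(-4 + (82/9 + ⅔))) = (6/7 - 2/75)*(88*(-4 + 88/9)/9) = 436*((88/9)*(52/9))/525 = (436/525)*(4576/81) = 1995136/42525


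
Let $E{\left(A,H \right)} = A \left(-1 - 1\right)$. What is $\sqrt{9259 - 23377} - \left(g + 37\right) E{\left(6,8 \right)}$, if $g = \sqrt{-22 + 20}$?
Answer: $444 + i \sqrt{14118} + 12 i \sqrt{2} \approx 444.0 + 135.79 i$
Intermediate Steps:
$E{\left(A,H \right)} = - 2 A$ ($E{\left(A,H \right)} = A \left(-2\right) = - 2 A$)
$g = i \sqrt{2}$ ($g = \sqrt{-2} = i \sqrt{2} \approx 1.4142 i$)
$\sqrt{9259 - 23377} - \left(g + 37\right) E{\left(6,8 \right)} = \sqrt{9259 - 23377} - \left(i \sqrt{2} + 37\right) \left(\left(-2\right) 6\right) = \sqrt{-14118} - \left(37 + i \sqrt{2}\right) \left(-12\right) = i \sqrt{14118} - \left(-444 - 12 i \sqrt{2}\right) = i \sqrt{14118} + \left(444 + 12 i \sqrt{2}\right) = 444 + i \sqrt{14118} + 12 i \sqrt{2}$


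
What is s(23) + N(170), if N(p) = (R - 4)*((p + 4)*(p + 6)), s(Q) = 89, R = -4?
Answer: -244903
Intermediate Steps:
N(p) = -8*(4 + p)*(6 + p) (N(p) = (-4 - 4)*((p + 4)*(p + 6)) = -8*(4 + p)*(6 + p))
s(23) + N(170) = 89 + (-192 - 80*170 - 8*170²) = 89 + (-192 - 13600 - 8*28900) = 89 + (-192 - 13600 - 231200) = 89 - 244992 = -244903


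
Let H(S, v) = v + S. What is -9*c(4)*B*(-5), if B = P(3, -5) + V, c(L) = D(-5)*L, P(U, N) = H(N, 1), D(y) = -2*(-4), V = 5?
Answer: 1440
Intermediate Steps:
D(y) = 8
H(S, v) = S + v
P(U, N) = 1 + N (P(U, N) = N + 1 = 1 + N)
c(L) = 8*L
B = 1 (B = (1 - 5) + 5 = -4 + 5 = 1)
-9*c(4)*B*(-5) = -9*(8*4)*1*(-5) = -9*32*1*(-5) = -288*(-5) = -9*(-160) = 1440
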